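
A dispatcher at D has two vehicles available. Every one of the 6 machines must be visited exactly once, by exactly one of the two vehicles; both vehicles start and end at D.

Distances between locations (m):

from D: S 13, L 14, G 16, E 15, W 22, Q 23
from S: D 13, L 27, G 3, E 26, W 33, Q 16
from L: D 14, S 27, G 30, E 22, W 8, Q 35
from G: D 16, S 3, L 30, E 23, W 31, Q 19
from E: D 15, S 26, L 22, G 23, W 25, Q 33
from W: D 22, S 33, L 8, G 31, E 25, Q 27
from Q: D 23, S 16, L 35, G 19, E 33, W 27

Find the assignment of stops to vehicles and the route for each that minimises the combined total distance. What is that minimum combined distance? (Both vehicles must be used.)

Minimum combined distance: 114 m.

There are 2^5 − 1 = 31 ways to divide the 6 stops into two non-empty groups. For each, the best each vehicle can do is its own shortest tour through its group:
  {S} + {L, G, E, W, Q}: 26 + 106 = 132
  {L} + {S, G, E, W, Q}: 28 + 102 = 130
  {S, L} + {G, E, W, Q}: 54 + 102 = 156
  {G} + {S, L, E, W, Q}: 32 + 101 = 133
  {S, G} + {L, E, W, Q}: 32 + 95 = 127
  {L, G} + {S, E, W, Q}: 60 + 96 = 156
  … (31 splits in total)
  {E} + {S, L, G, W, Q}: 30 + 84 = 114  ← best
Best: vehicle 1 D → E → D = 30; vehicle 2 D → S → G → Q → W → L → D = 84; combined 114.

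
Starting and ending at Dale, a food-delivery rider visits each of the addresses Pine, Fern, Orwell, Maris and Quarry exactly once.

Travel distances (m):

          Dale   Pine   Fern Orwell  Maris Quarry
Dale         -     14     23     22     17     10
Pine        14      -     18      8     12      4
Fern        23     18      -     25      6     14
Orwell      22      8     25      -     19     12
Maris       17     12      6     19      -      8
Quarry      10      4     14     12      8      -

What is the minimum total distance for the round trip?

Dale → Pine → Fern → Orwell → Maris → Quarry → Dale: 14+18+25+19+8+10 = 94
Dale → Pine → Fern → Orwell → Quarry → Maris → Dale: 14+18+25+12+8+17 = 94
Dale → Pine → Fern → Maris → Orwell → Quarry → Dale: 14+18+6+19+12+10 = 79
Dale → Pine → Fern → Maris → Quarry → Orwell → Dale: 14+18+6+8+12+22 = 80
Dale → Pine → Fern → Quarry → Orwell → Maris → Dale: 14+18+14+12+19+17 = 94
Dale → Pine → Fern → Quarry → Maris → Orwell → Dale: 14+18+14+8+19+22 = 95
Dale → Pine → Orwell → Fern → Maris → Quarry → Dale: 14+8+25+6+8+10 = 71
Dale → Pine → Orwell → Fern → Quarry → Maris → Dale: 14+8+25+14+8+17 = 86
Dale → Pine → Orwell → Maris → Fern → Quarry → Dale: 14+8+19+6+14+10 = 71
Dale → Pine → Orwell → Maris → Quarry → Fern → Dale: 14+8+19+8+14+23 = 86
Dale → Pine → Orwell → Quarry → Fern → Maris → Dale: 14+8+12+14+6+17 = 71
Dale → Pine → Orwell → Quarry → Maris → Fern → Dale: 14+8+12+8+6+23 = 71
Dale → Pine → Maris → Fern → Orwell → Quarry → Dale: 14+12+6+25+12+10 = 79
Dale → Pine → Maris → Fern → Quarry → Orwell → Dale: 14+12+6+14+12+22 = 80
… (46 more)
Dale → Fern → Maris → Orwell → Pine → Quarry → Dale: 23+6+19+8+4+10 = 70  ← best
The minimum is 70.
One optimal route: Dale → Fern → Maris → Orwell → Pine → Quarry → Dale (or its reverse).

Shortest round trip = 70 m.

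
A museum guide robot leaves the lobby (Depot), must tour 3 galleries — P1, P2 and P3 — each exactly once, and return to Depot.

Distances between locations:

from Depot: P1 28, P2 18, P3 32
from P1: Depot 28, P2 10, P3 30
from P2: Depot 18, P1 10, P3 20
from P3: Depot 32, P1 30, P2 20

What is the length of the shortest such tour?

Minimum total distance: 90.

Depot - P1 - P2 - P3 - Depot: 28+10+20+32 = 90
Depot - P1 - P3 - P2 - Depot: 28+30+20+18 = 96
Depot - P2 - P1 - P3 - Depot: 18+10+30+32 = 90
The minimum is 90.
One optimal route: Depot → P1 → P2 → P3 → Depot (or its reverse).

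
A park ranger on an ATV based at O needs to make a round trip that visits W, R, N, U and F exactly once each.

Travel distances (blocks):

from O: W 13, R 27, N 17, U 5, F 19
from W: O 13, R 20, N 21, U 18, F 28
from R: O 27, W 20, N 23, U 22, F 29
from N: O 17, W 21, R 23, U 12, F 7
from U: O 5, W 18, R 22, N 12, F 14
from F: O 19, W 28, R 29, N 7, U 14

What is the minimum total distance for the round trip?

There are 60 distinct closed tours to check (reversals are equivalent).
O → W → R → N → U → F → O: 13+20+23+12+14+19 = 101
O → W → R → N → F → U → O: 13+20+23+7+14+5 = 82
O → W → R → U → N → F → O: 13+20+22+12+7+19 = 93
O → W → R → U → F → N → O: 13+20+22+14+7+17 = 93
O → W → R → F → N → U → O: 13+20+29+7+12+5 = 86
O → W → R → F → U → N → O: 13+20+29+14+12+17 = 105
O → W → N → R → U → F → O: 13+21+23+22+14+19 = 112
O → W → N → R → F → U → O: 13+21+23+29+14+5 = 105
O → W → N → U → R → F → O: 13+21+12+22+29+19 = 116
O → W → N → U → F → R → O: 13+21+12+14+29+27 = 116
O → W → N → F → R → U → O: 13+21+7+29+22+5 = 97
O → W → N → F → U → R → O: 13+21+7+14+22+27 = 104
O → W → U → R → N → F → O: 13+18+22+23+7+19 = 102
O → W → U → R → F → N → O: 13+18+22+29+7+17 = 106
… (46 more)
The minimum is 82.
One optimal route: O → W → R → N → F → U → O (or its reverse).

Minimum total distance: 82 blocks.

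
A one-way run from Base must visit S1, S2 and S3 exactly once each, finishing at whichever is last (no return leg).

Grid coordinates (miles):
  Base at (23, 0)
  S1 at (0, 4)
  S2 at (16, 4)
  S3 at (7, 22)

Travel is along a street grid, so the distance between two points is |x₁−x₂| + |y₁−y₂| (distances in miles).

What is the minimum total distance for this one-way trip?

Minimum one-way distance = 52 miles.

There are 3! = 6 possible orderings.
Base → S1 → S2 → S3: 27+16+27 = 70
Base → S1 → S3 → S2: 27+25+27 = 79
Base → S2 → S1 → S3: 11+16+25 = 52
Base → S2 → S3 → S1: 11+27+25 = 63
Base → S3 → S1 → S2: 38+25+16 = 79
Base → S3 → S2 → S1: 38+27+16 = 81
The minimum is 52.
One shortest path: Base → S2 → S1 → S3.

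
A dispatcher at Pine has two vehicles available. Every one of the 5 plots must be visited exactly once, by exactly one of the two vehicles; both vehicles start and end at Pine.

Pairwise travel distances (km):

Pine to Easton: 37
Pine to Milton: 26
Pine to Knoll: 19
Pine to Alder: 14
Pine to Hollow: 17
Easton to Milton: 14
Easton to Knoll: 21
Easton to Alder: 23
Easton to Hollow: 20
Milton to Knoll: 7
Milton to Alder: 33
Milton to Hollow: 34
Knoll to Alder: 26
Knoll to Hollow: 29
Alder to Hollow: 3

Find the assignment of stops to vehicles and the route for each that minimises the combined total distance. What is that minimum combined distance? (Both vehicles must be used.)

105 km — the smallest possible combined total.

Try each way of splitting the stops between the two vehicles (each non-empty) and, for each split, find the best tour for each vehicle:
  {Easton} + {Milton, Knoll, Alder, Hollow}: 74 + 77 = 151
  {Milton} + {Easton, Knoll, Alder, Hollow}: 52 + 77 = 129
  {Easton, Milton} + {Knoll, Alder, Hollow}: 77 + 65 = 142
  {Knoll} + {Easton, Milton, Alder, Hollow}: 38 + 77 = 115
  {Easton, Knoll} + {Milton, Alder, Hollow}: 77 + 77 = 154
  {Milton, Knoll} + {Easton, Alder, Hollow}: 52 + 74 = 126
  … (15 splits in total)
  {Alder} + {Easton, Milton, Knoll, Hollow}: 28 + 77 = 105  ← best
Best: vehicle 1 Pine → Alder → Pine = 28; vehicle 2 Pine → Knoll → Milton → Easton → Hollow → Pine = 77; combined 105.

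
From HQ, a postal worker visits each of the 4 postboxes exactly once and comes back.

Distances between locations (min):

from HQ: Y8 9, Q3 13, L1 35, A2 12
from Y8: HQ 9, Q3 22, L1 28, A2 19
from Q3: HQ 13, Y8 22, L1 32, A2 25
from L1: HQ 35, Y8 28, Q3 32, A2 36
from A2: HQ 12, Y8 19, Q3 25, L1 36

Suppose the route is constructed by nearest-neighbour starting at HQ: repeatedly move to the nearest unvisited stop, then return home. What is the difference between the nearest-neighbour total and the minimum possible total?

From HQ: Y8=9, A2=12, Q3=13, L1=35 → choose Y8 (9).
From Y8: A2=19, Q3=22, L1=28 → choose A2 (19).
From A2: Q3=25, L1=36 → choose Q3 (25).
From Q3: L1=32 → choose L1 (32).
NN route HQ → Y8 → A2 → Q3 → L1 → HQ costs 120.
Optimal: HQ → Q3 → L1 → Y8 → A2 → HQ costs 104 (by enumerating all 12 distinct tours).
Excess = 120 − 104 = 16.

Excess over optimum: 16 min.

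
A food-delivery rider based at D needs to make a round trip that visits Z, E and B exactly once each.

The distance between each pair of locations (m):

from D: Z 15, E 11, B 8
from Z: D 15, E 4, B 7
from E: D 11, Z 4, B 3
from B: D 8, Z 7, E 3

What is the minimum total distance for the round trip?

30 m — the shortest possible round trip.

There are 3 distinct closed tours to check (reversals are equivalent).
D → Z → E → B → D: 15+4+3+8 = 30
D → Z → B → E → D: 15+7+3+11 = 36
D → E → Z → B → D: 11+4+7+8 = 30
The minimum is 30.
One optimal route: D → Z → E → B → D (or its reverse).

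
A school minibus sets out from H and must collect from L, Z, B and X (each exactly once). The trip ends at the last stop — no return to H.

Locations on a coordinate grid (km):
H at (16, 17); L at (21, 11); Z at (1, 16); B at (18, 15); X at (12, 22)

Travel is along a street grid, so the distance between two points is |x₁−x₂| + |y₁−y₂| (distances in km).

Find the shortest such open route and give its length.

There are 4! = 24 possible orderings.
H→L→Z→B→X: 11+25+18+13 = 67
H→L→Z→X→B: 11+25+17+13 = 66
H→L→B→Z→X: 11+7+18+17 = 53
H→L→B→X→Z: 11+7+13+17 = 48
H→L→X→Z→B: 11+20+17+18 = 66
H→L→X→B→Z: 11+20+13+18 = 62
H→Z→L→B→X: 16+25+7+13 = 61
H→Z→L→X→B: 16+25+20+13 = 74
H→Z→B→L→X: 16+18+7+20 = 61
H→Z→B→X→L: 16+18+13+20 = 67
H→Z→X→L→B: 16+17+20+7 = 60
H→Z→X→B→L: 16+17+13+7 = 53
H→B→L→Z→X: 4+7+25+17 = 53
H→B→L→X→Z: 4+7+20+17 = 48
… (10 more)
The minimum is 48.
One shortest path: H → L → B → X → Z.

48 km — the minimum one-way total.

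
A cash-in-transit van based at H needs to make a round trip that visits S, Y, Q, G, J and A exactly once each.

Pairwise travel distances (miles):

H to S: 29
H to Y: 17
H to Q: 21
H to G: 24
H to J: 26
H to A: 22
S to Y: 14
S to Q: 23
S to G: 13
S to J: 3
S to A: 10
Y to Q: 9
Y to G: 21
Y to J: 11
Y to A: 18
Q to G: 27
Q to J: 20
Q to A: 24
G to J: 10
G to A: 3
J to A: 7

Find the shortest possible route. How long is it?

H-S-Y-Q-G-J-A-H: 29+14+9+27+10+7+22 = 118
H-S-Y-Q-G-A-J-H: 29+14+9+27+3+7+26 = 115
H-S-Y-Q-J-G-A-H: 29+14+9+20+10+3+22 = 107
H-S-Y-Q-J-A-G-H: 29+14+9+20+7+3+24 = 106
H-S-Y-Q-A-G-J-H: 29+14+9+24+3+10+26 = 115
H-S-Y-Q-A-J-G-H: 29+14+9+24+7+10+24 = 117
H-S-Y-G-Q-J-A-H: 29+14+21+27+20+7+22 = 140
H-S-Y-G-Q-A-J-H: 29+14+21+27+24+7+26 = 148
… (352 more)
H-Q-Y-S-J-A-G-H: 21+9+14+3+7+3+24 = 81  ← best
The minimum is 81.
One optimal route: H → Q → Y → S → J → A → G → H (or its reverse).

81 miles — the shortest possible round trip.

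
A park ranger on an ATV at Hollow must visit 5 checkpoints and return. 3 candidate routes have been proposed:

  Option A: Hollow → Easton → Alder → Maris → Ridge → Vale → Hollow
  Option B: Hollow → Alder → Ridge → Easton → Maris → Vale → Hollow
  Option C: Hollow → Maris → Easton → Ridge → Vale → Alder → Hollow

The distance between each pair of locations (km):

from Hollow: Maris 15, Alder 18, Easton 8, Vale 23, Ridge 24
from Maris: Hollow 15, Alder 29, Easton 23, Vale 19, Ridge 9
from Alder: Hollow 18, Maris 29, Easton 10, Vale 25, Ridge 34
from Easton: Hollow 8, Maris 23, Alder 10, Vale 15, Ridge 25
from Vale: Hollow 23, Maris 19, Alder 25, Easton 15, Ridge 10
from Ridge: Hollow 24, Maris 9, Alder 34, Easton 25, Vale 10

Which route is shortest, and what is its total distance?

Shortest is Option A, total 89 km.

Option A: 8 + 10 + 29 + 9 + 10 + 23 = 89
Option B: 18 + 34 + 25 + 23 + 19 + 23 = 142
Option C: 15 + 23 + 25 + 10 + 25 + 18 = 116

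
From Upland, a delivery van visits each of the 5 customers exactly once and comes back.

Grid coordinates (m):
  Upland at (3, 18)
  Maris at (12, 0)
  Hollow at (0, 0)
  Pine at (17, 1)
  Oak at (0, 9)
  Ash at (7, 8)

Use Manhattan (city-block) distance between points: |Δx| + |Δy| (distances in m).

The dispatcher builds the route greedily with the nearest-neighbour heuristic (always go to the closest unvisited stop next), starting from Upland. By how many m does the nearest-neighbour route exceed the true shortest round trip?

The nearest-neighbour route is 8 m longer than optimal.

From Upland: Oak=12, Ash=14, Hollow=21, Maris=27, Pine=31 → choose Oak (12).
From Oak: Ash=8, Hollow=9, Maris=21, Pine=25 → choose Ash (8).
From Ash: Maris=13, Hollow=15, Pine=17 → choose Maris (13).
From Maris: Pine=6, Hollow=12 → choose Pine (6).
From Pine: Hollow=18 → choose Hollow (18).
NN route Upland → Oak → Ash → Maris → Pine → Hollow → Upland costs 78.
Optimal: Upland → Oak → Hollow → Maris → Pine → Ash → Upland costs 70 (by enumerating all 60 distinct tours).
Excess = 78 − 70 = 8.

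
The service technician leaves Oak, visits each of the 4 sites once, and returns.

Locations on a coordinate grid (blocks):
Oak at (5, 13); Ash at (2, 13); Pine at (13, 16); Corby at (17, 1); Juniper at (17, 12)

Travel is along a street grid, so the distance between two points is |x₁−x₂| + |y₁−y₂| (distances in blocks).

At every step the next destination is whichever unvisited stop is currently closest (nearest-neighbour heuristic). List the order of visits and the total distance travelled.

At Oak the remaining stops are Ash 3, Pine 11, Juniper 13, Corby 24; go to Ash.
At Ash the remaining stops are Pine 14, Juniper 16, Corby 27; go to Pine.
At Pine the remaining stops are Juniper 8, Corby 19; go to Juniper.
At Juniper the remaining stops are Corby 11; go to Corby.
Return Corby→Oak: 24.
Total = 3 + 14 + 8 + 11 + 24 = 60.

60 blocks along Oak → Ash → Pine → Juniper → Corby → Oak.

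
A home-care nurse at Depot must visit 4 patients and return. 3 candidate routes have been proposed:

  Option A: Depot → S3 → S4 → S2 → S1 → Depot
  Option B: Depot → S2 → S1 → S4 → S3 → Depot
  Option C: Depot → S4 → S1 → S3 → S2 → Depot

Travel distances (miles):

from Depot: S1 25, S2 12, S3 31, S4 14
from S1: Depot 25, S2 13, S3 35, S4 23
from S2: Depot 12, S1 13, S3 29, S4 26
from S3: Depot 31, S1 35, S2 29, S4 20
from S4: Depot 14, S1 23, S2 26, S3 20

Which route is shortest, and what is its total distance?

Option A: 31 + 20 + 26 + 13 + 25 = 115
Option B: 12 + 13 + 23 + 20 + 31 = 99
Option C: 14 + 23 + 35 + 29 + 12 = 113

Shortest is Option B, total 99 miles.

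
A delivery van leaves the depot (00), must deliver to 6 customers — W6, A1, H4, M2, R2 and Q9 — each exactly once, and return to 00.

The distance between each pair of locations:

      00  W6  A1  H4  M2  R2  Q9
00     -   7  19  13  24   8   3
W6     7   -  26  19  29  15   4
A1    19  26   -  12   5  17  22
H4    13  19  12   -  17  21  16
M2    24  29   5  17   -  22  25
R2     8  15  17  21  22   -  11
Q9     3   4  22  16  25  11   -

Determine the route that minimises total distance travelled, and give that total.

73 — the shortest possible round trip.

There are 360 distinct closed tours to check (reversals are equivalent).
00→W6→A1→H4→M2→R2→Q9→00: 7+26+12+17+22+11+3 = 98
00→W6→A1→H4→M2→Q9→R2→00: 7+26+12+17+25+11+8 = 106
00→W6→A1→H4→R2→M2→Q9→00: 7+26+12+21+22+25+3 = 116
00→W6→A1→H4→R2→Q9→M2→00: 7+26+12+21+11+25+24 = 126
00→W6→A1→H4→Q9→M2→R2→00: 7+26+12+16+25+22+8 = 116
00→W6→A1→H4→Q9→R2→M2→00: 7+26+12+16+11+22+24 = 118
00→W6→A1→M2→H4→R2→Q9→00: 7+26+5+17+21+11+3 = 90
00→W6→A1→M2→H4→Q9→R2→00: 7+26+5+17+16+11+8 = 90
… (352 more)
00→R2→A1→M2→H4→W6→Q9→00: 8+17+5+17+19+4+3 = 73  ← best
The minimum is 73.
One optimal route: 00 → R2 → A1 → M2 → H4 → W6 → Q9 → 00 (or its reverse).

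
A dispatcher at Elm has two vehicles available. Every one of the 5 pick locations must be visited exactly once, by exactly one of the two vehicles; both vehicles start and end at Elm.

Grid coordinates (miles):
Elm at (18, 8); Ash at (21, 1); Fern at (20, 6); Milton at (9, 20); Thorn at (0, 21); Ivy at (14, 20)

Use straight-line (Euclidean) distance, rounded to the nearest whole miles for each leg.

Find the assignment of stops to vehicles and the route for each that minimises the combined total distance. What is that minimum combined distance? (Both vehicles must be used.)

65 miles — the smallest possible combined total.

Try each way of splitting the stops between the two vehicles (each non-empty) and, for each split, find the best tour for each vehicle:
  {Ash} + {Fern, Milton, Thorn, Ivy}: 16 + 54 = 70
  {Fern} + {Ash, Milton, Thorn, Ivy}: 6 + 64 = 70
  {Ash, Fern} + {Milton, Thorn, Ivy}: 16 + 49 = 65
  {Milton} + {Ash, Fern, Thorn, Ivy}: 30 + 64 = 94
  {Ash, Milton} + {Fern, Thorn, Ivy}: 45 + 54 = 99
  {Fern, Milton} + {Ash, Thorn, Ivy}: 36 + 64 = 100
  … (15 splits in total)
Best: vehicle 1 Elm → Ash → Fern → Elm = 16; vehicle 2 Elm → Thorn → Milton → Ivy → Elm = 49; combined 65.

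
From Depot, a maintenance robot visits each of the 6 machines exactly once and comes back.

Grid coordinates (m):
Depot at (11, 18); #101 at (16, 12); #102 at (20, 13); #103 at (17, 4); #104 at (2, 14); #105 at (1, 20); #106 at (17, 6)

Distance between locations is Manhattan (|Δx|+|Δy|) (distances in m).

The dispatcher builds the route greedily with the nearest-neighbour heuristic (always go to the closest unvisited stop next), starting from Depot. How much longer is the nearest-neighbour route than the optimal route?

Depot: #101=11, #105=12, #104=13, #102=14, #106=18, #103=20 ⇒ #101
#101: #102=5, #106=7, #103=9, #104=16, #105=23 ⇒ #102
#102: #106=10, #103=12, #104=19, #105=26 ⇒ #106
#106: #103=2, #104=23, #105=30 ⇒ #103
#103: #104=25, #105=32 ⇒ #104
#104: #105=7 ⇒ #105
NN route Depot → #101 → #102 → #106 → #103 → #104 → #105 → Depot costs 72.
Optimal: Depot → #101 → #103 → #106 → #102 → #104 → #105 → Depot costs 70 (by enumerating all 360 distinct tours).
Excess = 72 − 70 = 2.

Excess over optimum: 2 m.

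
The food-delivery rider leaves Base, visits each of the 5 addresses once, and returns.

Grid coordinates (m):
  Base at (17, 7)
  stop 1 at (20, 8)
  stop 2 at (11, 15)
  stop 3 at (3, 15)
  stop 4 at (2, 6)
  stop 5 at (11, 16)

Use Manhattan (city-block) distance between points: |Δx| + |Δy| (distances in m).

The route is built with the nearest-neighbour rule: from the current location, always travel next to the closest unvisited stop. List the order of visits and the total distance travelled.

At Base the remaining stops are stop 1 4, stop 2 14, stop 5 15, stop 4 16, stop 3 22; go to stop 1.
At stop 1 the remaining stops are stop 2 16, stop 5 17, stop 4 20, stop 3 24; go to stop 2.
At stop 2 the remaining stops are stop 5 1, stop 3 8, stop 4 18; go to stop 5.
At stop 5 the remaining stops are stop 3 9, stop 4 19; go to stop 3.
At stop 3 the remaining stops are stop 4 10; go to stop 4.
Return stop 4→Base: 16.
Total = 4 + 16 + 1 + 9 + 10 + 16 = 56.

Nearest-neighbour total = 56 m; route Base → stop 1 → stop 2 → stop 5 → stop 3 → stop 4 → Base.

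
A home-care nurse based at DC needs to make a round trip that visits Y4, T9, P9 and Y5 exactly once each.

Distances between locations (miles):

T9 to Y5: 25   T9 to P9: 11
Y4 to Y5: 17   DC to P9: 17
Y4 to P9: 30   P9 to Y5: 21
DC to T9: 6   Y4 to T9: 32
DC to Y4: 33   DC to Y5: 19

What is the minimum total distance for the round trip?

There are 12 distinct closed tours to check (reversals are equivalent).
DC→Y4→T9→P9→Y5→DC: 33+32+11+21+19 = 116
DC→Y4→T9→Y5→P9→DC: 33+32+25+21+17 = 128
DC→Y4→P9→T9→Y5→DC: 33+30+11+25+19 = 118
DC→Y4→P9→Y5→T9→DC: 33+30+21+25+6 = 115
DC→Y4→Y5→T9→P9→DC: 33+17+25+11+17 = 103
DC→Y4→Y5→P9→T9→DC: 33+17+21+11+6 = 88
DC→T9→Y4→P9→Y5→DC: 6+32+30+21+19 = 108
DC→T9→Y4→Y5→P9→DC: 6+32+17+21+17 = 93
DC→T9→P9→Y4→Y5→DC: 6+11+30+17+19 = 83
DC→T9→Y5→Y4→P9→DC: 6+25+17+30+17 = 95
DC→P9→Y4→T9→Y5→DC: 17+30+32+25+19 = 123
DC→P9→T9→Y4→Y5→DC: 17+11+32+17+19 = 96
The minimum is 83.
One optimal route: DC → T9 → P9 → Y4 → Y5 → DC (or its reverse).

Shortest round trip = 83 miles.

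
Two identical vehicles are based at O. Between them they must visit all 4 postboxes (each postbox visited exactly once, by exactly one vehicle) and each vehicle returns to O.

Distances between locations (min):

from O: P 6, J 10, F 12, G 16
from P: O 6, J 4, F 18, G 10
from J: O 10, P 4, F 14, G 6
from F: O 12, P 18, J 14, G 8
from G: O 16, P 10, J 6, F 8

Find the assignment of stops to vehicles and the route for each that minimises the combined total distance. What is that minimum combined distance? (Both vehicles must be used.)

Minimum combined distance: 48 min.

There are 2^3 − 1 = 7 ways to divide the 4 stops into two non-empty groups. For each, the best each vehicle can do is its own shortest tour through its group:
  {P} + {J, F, G}: 12 + 36 = 48
  {J} + {P, F, G}: 20 + 36 = 56
  {P, J} + {F, G}: 20 + 36 = 56
  {F} + {P, J, G}: 24 + 32 = 56
  {P, F} + {J, G}: 36 + 32 = 68
  {J, F} + {P, G}: 36 + 32 = 68
  … (7 splits in total)
Best: vehicle 1 O → P → O = 12; vehicle 2 O → J → G → F → O = 36; combined 48.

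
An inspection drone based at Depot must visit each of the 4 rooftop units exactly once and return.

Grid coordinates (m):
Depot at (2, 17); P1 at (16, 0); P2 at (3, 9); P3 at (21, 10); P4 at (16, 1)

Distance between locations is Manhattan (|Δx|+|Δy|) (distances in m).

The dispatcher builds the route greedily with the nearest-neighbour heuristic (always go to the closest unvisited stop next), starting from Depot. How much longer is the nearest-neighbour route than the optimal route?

Depot: P2=9, P3=26, P4=30, P1=31 ⇒ P2
P2: P3=19, P4=21, P1=22 ⇒ P3
P3: P4=14, P1=15 ⇒ P4
P4: P1=1 ⇒ P1
NN route Depot → P2 → P3 → P4 → P1 → Depot costs 74.
Optimal: Depot → P2 → P1 → P4 → P3 → Depot costs 72 (by enumerating all 12 distinct tours).
Excess = 74 − 72 = 2.

Excess over optimum: 2 m.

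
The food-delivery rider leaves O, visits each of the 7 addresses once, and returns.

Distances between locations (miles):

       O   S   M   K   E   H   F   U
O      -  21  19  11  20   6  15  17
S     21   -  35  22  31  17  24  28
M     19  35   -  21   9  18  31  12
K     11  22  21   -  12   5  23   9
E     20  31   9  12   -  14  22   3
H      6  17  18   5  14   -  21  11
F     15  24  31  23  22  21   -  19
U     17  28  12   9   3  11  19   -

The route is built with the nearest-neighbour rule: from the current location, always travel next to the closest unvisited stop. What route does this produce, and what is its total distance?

108 miles along O → H → K → U → E → M → F → S → O.

At O the remaining stops are H 6, K 11, F 15, U 17, M 19, E 20, S 21; go to H.
At H the remaining stops are K 5, U 11, E 14, S 17, M 18, F 21; go to K.
At K the remaining stops are U 9, E 12, M 21, S 22, F 23; go to U.
At U the remaining stops are E 3, M 12, F 19, S 28; go to E.
At E the remaining stops are M 9, F 22, S 31; go to M.
At M the remaining stops are F 31, S 35; go to F.
At F the remaining stops are S 24; go to S.
Return S→O: 21.
Total = 6 + 5 + 9 + 3 + 9 + 31 + 24 + 21 = 108.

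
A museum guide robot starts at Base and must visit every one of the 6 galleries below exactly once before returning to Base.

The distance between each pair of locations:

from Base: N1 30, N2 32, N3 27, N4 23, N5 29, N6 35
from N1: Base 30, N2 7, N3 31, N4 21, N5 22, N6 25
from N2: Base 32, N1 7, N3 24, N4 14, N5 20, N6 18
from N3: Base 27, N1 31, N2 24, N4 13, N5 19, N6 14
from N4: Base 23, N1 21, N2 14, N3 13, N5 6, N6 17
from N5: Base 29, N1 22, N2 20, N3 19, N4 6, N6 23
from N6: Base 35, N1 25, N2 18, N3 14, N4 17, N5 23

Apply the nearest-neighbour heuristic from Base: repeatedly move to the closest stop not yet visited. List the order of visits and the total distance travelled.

Total distance 117 via the nearest-neighbour route Base → N4 → N5 → N3 → N6 → N2 → N1 → Base.

From Base: distances to unvisited — N4=23, N3=27, N5=29, N1=30, N2=32, N6=35. Nearest is N4 (23).
From N4: distances to unvisited — N5=6, N3=13, N2=14, N6=17, N1=21. Nearest is N5 (6).
From N5: distances to unvisited — N3=19, N2=20, N1=22, N6=23. Nearest is N3 (19).
From N3: distances to unvisited — N6=14, N2=24, N1=31. Nearest is N6 (14).
From N6: distances to unvisited — N2=18, N1=25. Nearest is N2 (18).
From N2: distances to unvisited — N1=7. Nearest is N1 (7).
Return N1→Base: 30.
Total = 23 + 6 + 19 + 14 + 18 + 7 + 30 = 117.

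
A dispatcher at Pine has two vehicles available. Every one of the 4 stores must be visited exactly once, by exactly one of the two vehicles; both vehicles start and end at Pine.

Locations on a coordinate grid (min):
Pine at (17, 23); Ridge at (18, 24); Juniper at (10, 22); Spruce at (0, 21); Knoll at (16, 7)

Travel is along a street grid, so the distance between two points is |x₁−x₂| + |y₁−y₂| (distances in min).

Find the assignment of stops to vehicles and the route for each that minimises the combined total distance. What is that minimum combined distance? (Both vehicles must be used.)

Try each way of splitting the stops between the two vehicles (each non-empty) and, for each split, find the best tour for each vehicle:
  {Ridge} + {Juniper, Spruce, Knoll}: 4 + 66 = 70
  {Juniper} + {Ridge, Spruce, Knoll}: 16 + 70 = 86
  {Ridge, Juniper} + {Spruce, Knoll}: 20 + 66 = 86
  {Spruce} + {Ridge, Juniper, Knoll}: 38 + 50 = 88
  {Ridge, Spruce} + {Juniper, Knoll}: 42 + 46 = 88
  {Juniper, Spruce} + {Ridge, Knoll}: 38 + 38 = 76
  … (7 splits in total)
Best: vehicle 1 Pine → Ridge → Pine = 4; vehicle 2 Pine → Juniper → Spruce → Knoll → Pine = 66; combined 70.

Minimum combined distance: 70 min.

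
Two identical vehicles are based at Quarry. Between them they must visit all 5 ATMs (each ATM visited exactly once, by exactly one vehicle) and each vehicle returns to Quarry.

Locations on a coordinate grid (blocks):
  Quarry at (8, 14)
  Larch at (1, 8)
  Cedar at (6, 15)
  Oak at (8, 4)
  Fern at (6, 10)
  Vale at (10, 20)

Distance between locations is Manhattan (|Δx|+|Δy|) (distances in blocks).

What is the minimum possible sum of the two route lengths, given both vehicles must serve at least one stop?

52 blocks — the smallest possible combined total.

Try each way of splitting the stops between the two vehicles (each non-empty) and, for each split, find the best tour for each vehicle:
  {Larch} + {Cedar, Oak, Fern, Vale}: 26 + 40 = 66
  {Cedar} + {Larch, Oak, Fern, Vale}: 6 + 50 = 56
  {Larch, Cedar} + {Oak, Fern, Vale}: 28 + 40 = 68
  {Oak} + {Larch, Cedar, Fern, Vale}: 20 + 42 = 62
  {Larch, Oak} + {Cedar, Fern, Vale}: 34 + 28 = 62
  {Cedar, Oak} + {Larch, Fern, Vale}: 26 + 42 = 68
  … (15 splits in total)
  {Larch, Cedar, Oak, Fern} + {Vale}: 36 + 16 = 52  ← best
Best: vehicle 1 Quarry → Cedar → Fern → Larch → Oak → Quarry = 36; vehicle 2 Quarry → Vale → Quarry = 16; combined 52.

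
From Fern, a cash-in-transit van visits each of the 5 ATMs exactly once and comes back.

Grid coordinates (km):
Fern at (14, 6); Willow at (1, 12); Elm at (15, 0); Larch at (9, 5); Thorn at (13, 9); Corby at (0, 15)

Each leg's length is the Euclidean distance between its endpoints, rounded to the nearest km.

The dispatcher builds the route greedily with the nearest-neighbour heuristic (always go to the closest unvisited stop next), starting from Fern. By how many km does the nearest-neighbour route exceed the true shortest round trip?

From Fern: Thorn=3, Larch=5, Elm=6, Willow=14, Corby=17 → choose Thorn (3).
From Thorn: Larch=6, Elm=9, Willow=12, Corby=14 → choose Larch (6).
From Larch: Elm=8, Willow=11, Corby=13 → choose Elm (8).
From Elm: Willow=18, Corby=21 → choose Willow (18).
From Willow: Corby=3 → choose Corby (3).
NN route Fern → Thorn → Larch → Elm → Willow → Corby → Fern costs 55.
Optimal: Fern → Elm → Larch → Willow → Corby → Thorn → Fern costs 45 (by enumerating all 60 distinct tours).
Excess = 55 − 45 = 10.

The nearest-neighbour route is 10 km longer than optimal.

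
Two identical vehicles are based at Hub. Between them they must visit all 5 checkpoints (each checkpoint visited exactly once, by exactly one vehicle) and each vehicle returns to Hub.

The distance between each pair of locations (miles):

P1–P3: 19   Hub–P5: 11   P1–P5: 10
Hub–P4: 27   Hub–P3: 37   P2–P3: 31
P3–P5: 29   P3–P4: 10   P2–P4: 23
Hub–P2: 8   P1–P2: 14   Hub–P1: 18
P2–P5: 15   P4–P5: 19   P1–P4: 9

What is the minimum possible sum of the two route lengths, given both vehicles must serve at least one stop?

Try each way of splitting the stops between the two vehicles (each non-empty) and, for each split, find the best tour for each vehicle:
  {P1} + {P2, P3, P4, P5}: 36 + 79 = 115
  {P2} + {P1, P3, P4, P5}: 16 + 77 = 93
  {P1, P2} + {P3, P4, P5}: 40 + 77 = 117
  {P3} + {P1, P2, P4, P5}: 74 + 61 = 135
  {P1, P3} + {P2, P4, P5}: 74 + 61 = 135
  {P2, P3} + {P1, P4, P5}: 76 + 57 = 133
  … (15 splits in total)
Best: vehicle 1 Hub → P2 → Hub = 16; vehicle 2 Hub → P1 → P3 → P4 → P5 → Hub = 77; combined 93.

93 miles — the smallest possible combined total.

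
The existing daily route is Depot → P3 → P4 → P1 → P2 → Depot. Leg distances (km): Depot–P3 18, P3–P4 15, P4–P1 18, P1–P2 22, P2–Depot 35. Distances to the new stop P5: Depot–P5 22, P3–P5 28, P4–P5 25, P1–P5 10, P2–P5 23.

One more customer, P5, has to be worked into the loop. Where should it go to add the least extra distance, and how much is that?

Adding 10 km by placing P5 on the P2–Depot leg.

Insertion cost between consecutive stops i–j is d(i,P5) + d(P5,j) − d(i,j):
  between Depot and P3: 22 + 28 − 18 = 32
  between P3 and P4: 28 + 25 − 15 = 38
  between P4 and P1: 25 + 10 − 18 = 17
  between P1 and P2: 10 + 23 − 22 = 11
  between P2 and Depot: 23 + 22 − 35 = 10
Cheapest insertion is between P2 and Depot, adding 10.
New total = 108 + 10 = 118.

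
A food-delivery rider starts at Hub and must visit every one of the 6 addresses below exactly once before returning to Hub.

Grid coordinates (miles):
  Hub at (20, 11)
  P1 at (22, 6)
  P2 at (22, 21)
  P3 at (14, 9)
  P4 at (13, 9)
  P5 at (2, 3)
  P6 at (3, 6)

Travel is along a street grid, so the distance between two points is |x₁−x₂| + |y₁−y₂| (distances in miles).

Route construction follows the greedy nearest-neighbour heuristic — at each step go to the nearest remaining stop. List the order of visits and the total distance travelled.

At Hub the remaining stops are P1 7, P3 8, P4 9, P2 12, P6 22, P5 26; go to P1.
At P1 the remaining stops are P3 11, P4 12, P2 15, P6 19, P5 23; go to P3.
At P3 the remaining stops are P4 1, P6 14, P5 18, P2 20; go to P4.
At P4 the remaining stops are P6 13, P5 17, P2 21; go to P6.
At P6 the remaining stops are P5 4, P2 34; go to P5.
At P5 the remaining stops are P2 38; go to P2.
Return P2→Hub: 12.
Total = 7 + 11 + 1 + 13 + 4 + 38 + 12 = 86.

86 miles along Hub → P1 → P3 → P4 → P6 → P5 → P2 → Hub.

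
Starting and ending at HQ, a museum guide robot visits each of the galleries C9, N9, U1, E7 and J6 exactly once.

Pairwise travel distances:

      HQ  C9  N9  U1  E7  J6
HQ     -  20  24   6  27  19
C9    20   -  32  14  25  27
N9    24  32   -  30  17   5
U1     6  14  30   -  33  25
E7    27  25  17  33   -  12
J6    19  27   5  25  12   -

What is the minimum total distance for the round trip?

With 5 stops there are 5!/2 = 60 distinct round trips (a route and its reverse cost the same).
HQ → C9 → N9 → U1 → E7 → J6 → HQ: 20+32+30+33+12+19 = 146
HQ → C9 → N9 → U1 → J6 → E7 → HQ: 20+32+30+25+12+27 = 146
HQ → C9 → N9 → E7 → U1 → J6 → HQ: 20+32+17+33+25+19 = 146
HQ → C9 → N9 → E7 → J6 → U1 → HQ: 20+32+17+12+25+6 = 112
HQ → C9 → N9 → J6 → U1 → E7 → HQ: 20+32+5+25+33+27 = 142
HQ → C9 → N9 → J6 → E7 → U1 → HQ: 20+32+5+12+33+6 = 108
HQ → C9 → U1 → N9 → E7 → J6 → HQ: 20+14+30+17+12+19 = 112
HQ → C9 → U1 → N9 → J6 → E7 → HQ: 20+14+30+5+12+27 = 108
HQ → C9 → U1 → E7 → N9 → J6 → HQ: 20+14+33+17+5+19 = 108
HQ → C9 → U1 → E7 → J6 → N9 → HQ: 20+14+33+12+5+24 = 108
HQ → C9 → U1 → J6 → N9 → E7 → HQ: 20+14+25+5+17+27 = 108
HQ → C9 → U1 → J6 → E7 → N9 → HQ: 20+14+25+12+17+24 = 112
HQ → C9 → E7 → N9 → U1 → J6 → HQ: 20+25+17+30+25+19 = 136
HQ → C9 → E7 → N9 → J6 → U1 → HQ: 20+25+17+5+25+6 = 98
… (46 more)
HQ → N9 → J6 → E7 → C9 → U1 → HQ: 24+5+12+25+14+6 = 86  ← best
The minimum is 86.
One optimal route: HQ → N9 → J6 → E7 → C9 → U1 → HQ (or its reverse).

86 — the shortest possible round trip.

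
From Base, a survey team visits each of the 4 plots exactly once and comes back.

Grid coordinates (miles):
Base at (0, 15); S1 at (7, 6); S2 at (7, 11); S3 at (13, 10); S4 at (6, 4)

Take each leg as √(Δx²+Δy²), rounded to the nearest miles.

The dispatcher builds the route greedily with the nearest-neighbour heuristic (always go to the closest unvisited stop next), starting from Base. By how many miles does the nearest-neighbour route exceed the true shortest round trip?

Excess over optimum: 2 miles.

From Base: S2=8, S1=11, S4=13, S3=14 → choose S2 (8).
From S2: S1=5, S3=6, S4=7 → choose S1 (5).
From S1: S4=2, S3=7 → choose S4 (2).
From S4: S3=9 → choose S3 (9).
NN route Base → S2 → S1 → S4 → S3 → Base costs 38.
Optimal: Base → S1 → S4 → S3 → S2 → Base costs 36 (by enumerating all 12 distinct tours).
Excess = 38 − 36 = 2.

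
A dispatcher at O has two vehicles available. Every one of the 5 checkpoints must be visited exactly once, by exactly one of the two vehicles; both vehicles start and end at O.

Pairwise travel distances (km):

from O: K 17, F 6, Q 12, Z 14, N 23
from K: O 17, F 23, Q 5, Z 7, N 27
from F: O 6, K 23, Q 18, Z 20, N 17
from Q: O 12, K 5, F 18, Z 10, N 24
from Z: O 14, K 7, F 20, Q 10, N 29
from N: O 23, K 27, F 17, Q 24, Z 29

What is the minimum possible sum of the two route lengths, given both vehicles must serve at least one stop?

Try each way of splitting the stops between the two vehicles (each non-empty) and, for each split, find the best tour for each vehicle:
  {K} + {F, Q, Z, N}: 34 + 71 = 105
  {F} + {K, Q, Z, N}: 12 + 73 = 85
  {K, F} + {Q, Z, N}: 46 + 71 = 117
  {Q} + {K, F, Z, N}: 24 + 71 = 95
  {K, Q} + {F, Z, N}: 34 + 66 = 100
  {F, Q} + {K, Z, N}: 36 + 71 = 107
  … (15 splits in total)
  {K, Q, Z} + {F, N}: 38 + 46 = 84  ← best
Best: vehicle 1 O → Q → K → Z → O = 38; vehicle 2 O → F → N → O = 46; combined 84.

84 km — the smallest possible combined total.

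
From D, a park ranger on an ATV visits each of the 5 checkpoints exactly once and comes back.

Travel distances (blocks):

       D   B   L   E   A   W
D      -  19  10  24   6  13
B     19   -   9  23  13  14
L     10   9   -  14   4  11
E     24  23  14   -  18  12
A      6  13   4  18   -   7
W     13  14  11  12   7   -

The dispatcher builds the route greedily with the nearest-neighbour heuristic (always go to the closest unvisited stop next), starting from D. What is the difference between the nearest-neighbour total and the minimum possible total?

Excess over optimum: 2 blocks.

D: A=6, L=10, W=13, B=19, E=24 ⇒ A
A: L=4, W=7, B=13, E=18 ⇒ L
L: B=9, W=11, E=14 ⇒ B
B: W=14, E=23 ⇒ W
W: E=12 ⇒ E
NN route D → A → L → B → W → E → D costs 69.
Optimal: D → B → L → E → W → A → D costs 67 (by enumerating all 60 distinct tours).
Excess = 69 − 67 = 2.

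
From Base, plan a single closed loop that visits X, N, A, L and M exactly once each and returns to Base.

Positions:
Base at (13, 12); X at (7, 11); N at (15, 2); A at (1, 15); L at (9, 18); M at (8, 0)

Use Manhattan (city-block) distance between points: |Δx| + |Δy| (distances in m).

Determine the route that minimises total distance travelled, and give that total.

With 5 stops there are 5!/2 = 60 distinct round trips (a route and its reverse cost the same).
Base→X→N→A→L→M→Base: 7+17+27+11+19+17 = 98
Base→X→N→A→M→L→Base: 7+17+27+22+19+10 = 102
Base→X→N→L→A→M→Base: 7+17+22+11+22+17 = 96
Base→X→N→L→M→A→Base: 7+17+22+19+22+15 = 102
Base→X→N→M→A→L→Base: 7+17+9+22+11+10 = 76
Base→X→N→M→L→A→Base: 7+17+9+19+11+15 = 78
Base→X→A→N→L→M→Base: 7+10+27+22+19+17 = 102
Base→X→A→N→M→L→Base: 7+10+27+9+19+10 = 82
Base→X→A→L→N→M→Base: 7+10+11+22+9+17 = 76
Base→X→A→L→M→N→Base: 7+10+11+19+9+12 = 68
Base→X→A→M→N→L→Base: 7+10+22+9+22+10 = 80
Base→X→A→M→L→N→Base: 7+10+22+19+22+12 = 92
Base→X→L→N→A→M→Base: 7+9+22+27+22+17 = 104
Base→X→L→N→M→A→Base: 7+9+22+9+22+15 = 84
… (46 more)
Base→N→M→X→A→L→Base: 12+9+12+10+11+10 = 64  ← best
The minimum is 64.
One optimal route: Base → N → M → X → A → L → Base (or its reverse).

Minimum total distance: 64 m.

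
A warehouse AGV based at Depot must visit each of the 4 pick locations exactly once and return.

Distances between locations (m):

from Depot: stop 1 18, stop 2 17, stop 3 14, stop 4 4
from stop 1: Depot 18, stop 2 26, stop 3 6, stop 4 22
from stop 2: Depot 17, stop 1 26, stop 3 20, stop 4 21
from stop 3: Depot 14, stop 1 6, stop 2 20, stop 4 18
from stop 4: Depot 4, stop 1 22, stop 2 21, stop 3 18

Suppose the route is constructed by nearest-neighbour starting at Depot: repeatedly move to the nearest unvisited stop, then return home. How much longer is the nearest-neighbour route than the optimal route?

2 m longer than the optimal tour.

Depot: stop 4=4, stop 3=14, stop 2=17, stop 1=18 ⇒ stop 4
stop 4: stop 3=18, stop 2=21, stop 1=22 ⇒ stop 3
stop 3: stop 1=6, stop 2=20 ⇒ stop 1
stop 1: stop 2=26 ⇒ stop 2
NN route Depot → stop 4 → stop 3 → stop 1 → stop 2 → Depot costs 71.
Optimal: Depot → stop 1 → stop 3 → stop 2 → stop 4 → Depot costs 69 (by enumerating all 12 distinct tours).
Excess = 71 − 69 = 2.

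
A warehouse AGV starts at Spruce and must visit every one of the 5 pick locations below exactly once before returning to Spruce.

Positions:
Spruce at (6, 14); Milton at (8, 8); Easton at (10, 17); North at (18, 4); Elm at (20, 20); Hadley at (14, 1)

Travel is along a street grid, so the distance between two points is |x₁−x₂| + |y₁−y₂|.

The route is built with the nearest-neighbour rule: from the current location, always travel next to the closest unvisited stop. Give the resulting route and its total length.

76 along Spruce → Easton → Milton → Hadley → North → Elm → Spruce.

Spruce → [Easton:7 / Milton:8 / Elm:20 / Hadley:21 / North:22] → Easton (7)
Easton → [Milton:11 / Elm:13 / Hadley:20 / North:21] → Milton (11)
Milton → [Hadley:13 / North:14 / Elm:24] → Hadley (13)
Hadley → [North:7 / Elm:25] → North (7)
North → [Elm:18] → Elm (18)
Return Elm→Spruce: 20.
Total = 7 + 11 + 13 + 7 + 18 + 20 = 76.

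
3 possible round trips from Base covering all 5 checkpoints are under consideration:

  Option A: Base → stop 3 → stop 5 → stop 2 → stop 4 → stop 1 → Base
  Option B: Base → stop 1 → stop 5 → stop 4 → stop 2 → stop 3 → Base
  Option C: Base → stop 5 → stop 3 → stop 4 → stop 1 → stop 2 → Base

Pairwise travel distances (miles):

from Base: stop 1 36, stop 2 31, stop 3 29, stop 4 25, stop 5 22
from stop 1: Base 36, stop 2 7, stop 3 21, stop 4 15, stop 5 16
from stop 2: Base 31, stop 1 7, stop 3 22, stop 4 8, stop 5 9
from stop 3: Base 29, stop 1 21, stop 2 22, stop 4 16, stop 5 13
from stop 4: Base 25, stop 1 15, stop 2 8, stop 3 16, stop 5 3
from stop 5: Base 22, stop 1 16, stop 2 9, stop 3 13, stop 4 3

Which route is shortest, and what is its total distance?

Option A: 29 + 13 + 9 + 8 + 15 + 36 = 110
Option B: 36 + 16 + 3 + 8 + 22 + 29 = 114
Option C: 22 + 13 + 16 + 15 + 7 + 31 = 104

104 miles — Option C is the shortest.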